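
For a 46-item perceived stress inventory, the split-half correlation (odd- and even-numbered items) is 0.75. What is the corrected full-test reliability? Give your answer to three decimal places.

0.857

r_full = 2(0.75) / (1 + 0.75)
r_full = 1.5000 / 1.7500 ≈ 0.8571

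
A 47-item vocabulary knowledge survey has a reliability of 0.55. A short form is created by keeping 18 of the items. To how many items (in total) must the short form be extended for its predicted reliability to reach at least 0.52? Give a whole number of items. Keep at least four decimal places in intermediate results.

42

First, r for the 18-item form: n = 18/47 = 0.3830, so r_18 = 0.3830·0.55/(1 + (0.3830 − 1)·0.55) = 0.3189
Length factor from the short form to reach 0.52: n' = 0.52(1 − 0.3189) / [0.3189(1 − 0.52)] ≈ 2.3138
Items = 2.3138 × 18 ≈ 41.65 → 42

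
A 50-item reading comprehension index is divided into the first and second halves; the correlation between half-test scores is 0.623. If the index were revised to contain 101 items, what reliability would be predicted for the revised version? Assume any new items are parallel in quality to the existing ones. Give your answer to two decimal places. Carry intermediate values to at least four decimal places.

0.87

Full-test reliability from the split-half r: r_full = 2(0.623)/(1 + 0.623) = 0.7677
Then adjust to 101 items: n = 101/50 = 2.0200
r_new = n·r_full / (1 + (n − 1)·r_full) = 1.5508 / 1.7831 ≈ 0.8697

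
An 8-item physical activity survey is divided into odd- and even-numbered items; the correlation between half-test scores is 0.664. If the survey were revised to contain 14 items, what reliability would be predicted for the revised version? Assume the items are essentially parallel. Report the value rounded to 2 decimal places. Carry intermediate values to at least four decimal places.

First correct the split-half correlation to full-test reliability: r_full = 2 × 0.664 / (1 + 0.664) ≈ 0.7981
Then adjust to 14 items: n = 14/8 = 1.7500
r_new = n·r_full / (1 + (n − 1)·r_full) = 1.3967 / 1.5986 ≈ 0.8737

0.87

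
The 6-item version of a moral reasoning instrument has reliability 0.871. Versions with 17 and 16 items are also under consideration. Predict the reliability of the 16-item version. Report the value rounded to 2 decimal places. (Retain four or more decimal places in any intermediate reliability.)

0.95

The 17-item form is not needed; work directly from the 6-item form with n = 16/6 = 2.6667.
r_{16} = n·r / (1 + (n − 1)·r) = 2.3227 / 2.4517 ≈ 0.9474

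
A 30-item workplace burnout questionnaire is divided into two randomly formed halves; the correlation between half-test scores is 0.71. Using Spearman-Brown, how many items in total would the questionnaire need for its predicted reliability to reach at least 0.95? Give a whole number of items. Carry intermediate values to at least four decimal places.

r_full = 2(0.71)/(1 + 0.71) = 0.8304
Solve Spearman-Brown for n: n = 0.95(1 − 0.8304) / [0.8304(1 − 0.95)] = 3.8805
Required items = 3.8805 × 30 = 116.42, so 117 items.

117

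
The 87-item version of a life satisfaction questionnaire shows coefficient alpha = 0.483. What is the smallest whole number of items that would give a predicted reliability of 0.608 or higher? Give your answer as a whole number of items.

Rearranging the Spearman-Brown formula for n,
n = r_target (1 − r_old) / [ r_old (1 − r_target) ]
n = 0.608 × (1 − 0.483) / [ 0.483 × (1 − 0.608) ]
n = 0.314336 / 0.189336 ≈ 1.6602
Items needed = n × 87 = 1.6602 × 87 ≈ 144.44 → round up to 145

145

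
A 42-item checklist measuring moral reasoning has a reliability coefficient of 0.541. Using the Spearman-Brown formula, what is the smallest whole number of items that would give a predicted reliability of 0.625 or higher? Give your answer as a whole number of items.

60

Rearranging the Spearman-Brown formula for n,
n = r*(1 − r) / [ r (1 − r*) ]
n = [0.625 × 0.459] / [0.541 × 0.375]
n = 0.286875 / 0.202875 ≈ 1.4140
So the test needs 1.4140 × 42 ≈ 59.39 items; rounding up, 60.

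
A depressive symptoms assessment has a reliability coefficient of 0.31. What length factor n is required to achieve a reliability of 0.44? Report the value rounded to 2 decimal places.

Rearranging the Spearman-Brown formula for n,
n = r*(1 − r) / [ r (1 − r*) ]
n = 0.44 × (1 − 0.31) / [ 0.31 × (1 − 0.44) ]
n = 0.3036 / 0.1736 ≈ 1.7488

1.75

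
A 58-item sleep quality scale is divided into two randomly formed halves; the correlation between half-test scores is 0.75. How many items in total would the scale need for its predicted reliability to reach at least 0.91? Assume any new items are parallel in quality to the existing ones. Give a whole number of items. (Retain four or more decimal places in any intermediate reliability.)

r_full = 2(0.75)/(1 + 0.75) = 0.8571
Solve Spearman-Brown for n: n = 0.91(1 − 0.8571) / [0.8571(1 − 0.91)] = 1.6858
Items = 1.6858 × 58 ≈ 97.78 → 98

98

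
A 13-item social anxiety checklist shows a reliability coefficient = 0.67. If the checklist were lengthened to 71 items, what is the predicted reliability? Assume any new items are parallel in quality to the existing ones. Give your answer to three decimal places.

0.917

n = 71/13 = 5.4615
Apply the Spearman-Brown prophecy formula, r' = nr / [1 + (n − 1)r]:
r_new = 5.4615·0.67 / [1 + (5.4615 − 1)·0.67]
r_new = 3.6592 / 3.9892 ≈ 0.9173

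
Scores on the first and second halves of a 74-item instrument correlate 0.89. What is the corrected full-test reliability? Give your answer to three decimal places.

Each half is half the length of the full test, so the full test is n = 2 times a half.
r_full = 2r_hh / (1 + r_hh) = 2 × 0.89 / (1 + 0.89)
r_full = 1.7800 / 1.8900 ≈ 0.9418

0.942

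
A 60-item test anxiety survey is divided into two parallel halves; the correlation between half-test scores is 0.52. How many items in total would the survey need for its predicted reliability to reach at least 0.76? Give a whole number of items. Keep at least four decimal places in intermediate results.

r_full = 2(0.52)/(1 + 0.52) = 0.6842
Solve Spearman-Brown for n: n = 0.76(1 − 0.6842) / [0.6842(1 − 0.76)] = 1.4616
Required items = 1.4616 × 60 = 87.70, so 88 items.

88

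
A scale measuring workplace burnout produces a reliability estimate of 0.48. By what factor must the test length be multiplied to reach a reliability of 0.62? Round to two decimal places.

1.77

Spearman-Brown solved for the length factor n:
n = r*(1 − r) / [ r (1 − r*) ]
n = 0.62(1 − 0.48) / [0.48(1 − 0.62)]
n = 0.3224 / 0.1824 ≈ 1.7675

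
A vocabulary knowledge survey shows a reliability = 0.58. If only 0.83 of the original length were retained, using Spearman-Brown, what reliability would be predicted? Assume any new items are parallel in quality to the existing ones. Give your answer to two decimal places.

By Spearman-Brown, r_new = n r / (1 + (n − 1) r).
r_new = (0.83 × 0.58) / (1 + (0.83 − 1) × 0.58)
r_new = 0.4814 / 0.9014 ≈ 0.5341

0.53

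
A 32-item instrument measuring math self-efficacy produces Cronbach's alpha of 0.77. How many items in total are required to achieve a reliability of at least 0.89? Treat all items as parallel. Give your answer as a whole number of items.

Rearranging the Spearman-Brown formula for n,
n = r_target (1 − r_old) / [ r_old (1 − r_target) ]
n = 0.89(1 − 0.77) / [0.77(1 − 0.89)]
n = 0.2047 / 0.0847 ≈ 2.4168
Items needed = n × 32 = 2.4168 × 32 ≈ 77.34 → round up to 78

78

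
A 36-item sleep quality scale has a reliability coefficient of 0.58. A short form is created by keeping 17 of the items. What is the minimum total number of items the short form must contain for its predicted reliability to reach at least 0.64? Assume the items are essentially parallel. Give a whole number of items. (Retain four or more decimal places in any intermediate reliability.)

First, r for the 17-item form: n = 17/36 = 0.4722, so r_17 = 0.4722·0.58/(1 + (0.4722 − 1)·0.58) = 0.3947
Then solve for n' with r_old = 0.3947, r_target = 0.64: n' = 0.64(1 − 0.3947)/[0.3947(1 − 0.64)] = 2.7263
Items = 2.7263 × 17 ≈ 46.35 → 47

47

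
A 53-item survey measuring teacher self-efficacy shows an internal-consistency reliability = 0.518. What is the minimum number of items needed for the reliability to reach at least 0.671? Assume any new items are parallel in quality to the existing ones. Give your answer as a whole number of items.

n = [0.671 × 0.482] / [0.518 × 0.329]
n = 0.323422 / 0.170422 ≈ 1.8978
1.8978 × 53 = 100.58 → 101 items

101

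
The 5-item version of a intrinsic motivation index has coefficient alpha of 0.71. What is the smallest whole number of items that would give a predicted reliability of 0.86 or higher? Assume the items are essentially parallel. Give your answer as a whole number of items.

13

Spearman-Brown solved for the length factor n:
n = r*(1 − r) / [ r (1 − r*) ]
n = 0.86(1 − 0.71) / [0.71(1 − 0.86)]
  = 0.2494 / 0.0994 = 2.5091
Items needed = n × 5 = 2.5091 × 5 ≈ 12.55 → round up to 13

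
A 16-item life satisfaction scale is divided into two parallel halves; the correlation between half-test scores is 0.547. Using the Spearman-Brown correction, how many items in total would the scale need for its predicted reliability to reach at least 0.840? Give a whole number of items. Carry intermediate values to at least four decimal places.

Corrected full-test reliability: r_full = 2 × 0.547 / (1 + 0.547) ≈ 0.7072
Solve Spearman-Brown for n: n = 0.840(1 − 0.7072) / [0.7072(1 − 0.840)] = 2.1736
Items = 2.1736 × 16 ≈ 34.78 → 35

35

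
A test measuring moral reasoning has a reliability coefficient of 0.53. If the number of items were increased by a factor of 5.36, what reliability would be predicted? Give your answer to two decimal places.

0.86

By Spearman-Brown, r_new = n r / (1 + (n − 1) r).
r_new = 5.36·0.53 / [1 + (5.36 − 1)·0.53]
     = 2.8408 / 3.3108 = 0.8580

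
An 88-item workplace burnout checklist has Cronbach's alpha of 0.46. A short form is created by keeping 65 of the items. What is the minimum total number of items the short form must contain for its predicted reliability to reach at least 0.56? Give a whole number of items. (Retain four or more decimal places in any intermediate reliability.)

132

Short-form reliability: n = 65/88 = 0.7386; r_65 = n·r/(1+(n−1)r) ≈ 0.3862
Length factor from the short form to reach 0.56: n' = 0.56(1 − 0.3862) / [0.3862(1 − 0.56)] ≈ 2.0228
Total items = 2.0228 × 65 = 131.48, rounded up to 132.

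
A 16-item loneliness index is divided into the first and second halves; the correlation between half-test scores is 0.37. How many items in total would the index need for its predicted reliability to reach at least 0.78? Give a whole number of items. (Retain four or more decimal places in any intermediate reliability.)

Corrected full-test reliability: r_full = 2 × 0.37 / (1 + 0.37) ≈ 0.5401
n = r_tgt(1 − r_full) / [r_full(1 − r_tgt)] = 0.78 × 0.4599 / (0.5401 × 0.22) ≈ 3.0190
Required items = 3.0190 × 16 = 48.30, so 49 items.

49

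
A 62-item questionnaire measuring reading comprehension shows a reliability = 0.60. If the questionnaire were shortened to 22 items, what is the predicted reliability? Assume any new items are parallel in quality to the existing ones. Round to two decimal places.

Length ratio n = 22/62 = 0.3548
Spearman-Brown: r_new = n·r / (1 + (n − 1)·r)
r_new = (0.3548 × 0.60) / (1 + (0.3548 − 1) × 0.60)
     = 0.2129 / 0.6129 = 0.3474

0.35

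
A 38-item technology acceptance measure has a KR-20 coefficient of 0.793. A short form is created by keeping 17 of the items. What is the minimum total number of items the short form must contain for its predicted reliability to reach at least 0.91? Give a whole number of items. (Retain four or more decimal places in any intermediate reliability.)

101

First, r for the 17-item form: n = 17/38 = 0.4474, so r_17 = 0.4474·0.793/(1 + (0.4474 − 1)·0.793) = 0.6315
Then solve for n' with r_old = 0.6315, r_target = 0.91: n' = 0.91(1 − 0.6315)/[0.6315(1 − 0.91)] = 5.9001
Total items = 5.9001 × 17 = 100.30, rounded up to 101.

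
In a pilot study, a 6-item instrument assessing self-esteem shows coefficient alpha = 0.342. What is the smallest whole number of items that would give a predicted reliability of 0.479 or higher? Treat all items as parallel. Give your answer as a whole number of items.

11

n = [0.479 × 0.658] / [0.342 × 0.521]
  = 0.315182 / 0.178182 = 1.7689
1.7689 × 6 = 10.61 → 11 items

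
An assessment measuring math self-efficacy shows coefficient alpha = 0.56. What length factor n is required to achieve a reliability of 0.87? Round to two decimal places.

Rearranging the Spearman-Brown formula for n,
n = r_target (1 − r_old) / [ r_old (1 − r_target) ]
n = [0.87 × 0.44] / [0.56 × 0.13]
n = 0.3828 / 0.0728 ≈ 5.2582

5.26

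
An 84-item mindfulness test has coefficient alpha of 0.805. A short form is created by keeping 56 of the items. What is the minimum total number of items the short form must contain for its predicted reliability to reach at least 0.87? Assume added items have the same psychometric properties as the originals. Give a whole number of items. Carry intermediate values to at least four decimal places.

137

First, r for the 56-item form: n = 56/84 = 0.6667, so r_56 = 0.6667·0.805/(1 + (0.6667 − 1)·0.805) = 0.7335
Length factor from the short form to reach 0.87: n' = 0.87(1 − 0.7335) / [0.7335(1 − 0.87)] ≈ 2.4315
Total items = 2.4315 × 56 = 136.16, rounded up to 137.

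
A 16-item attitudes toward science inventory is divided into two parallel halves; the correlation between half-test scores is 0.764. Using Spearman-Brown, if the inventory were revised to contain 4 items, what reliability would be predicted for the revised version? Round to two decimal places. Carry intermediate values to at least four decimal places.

Spearman-Brown correction (n = 2): r_full = 2·0.764/(1 + 0.764) = 0.8662
Length factor from 16 to 4 items: n = 4/16 = 0.2500
r_new = n·r_full / (1 + (n − 1)·r_full) = 0.2165 / 0.3504 ≈ 0.6179

0.62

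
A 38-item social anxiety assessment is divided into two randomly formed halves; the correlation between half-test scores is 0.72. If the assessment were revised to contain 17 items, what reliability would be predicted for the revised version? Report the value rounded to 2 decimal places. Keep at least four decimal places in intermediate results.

First correct the split-half correlation to full-test reliability: r_full = 2 × 0.72 / (1 + 0.72) ≈ 0.8372
Then adjust to 17 items: n = 17/38 = 0.4474
r_new = n·r_full / (1 + (n − 1)·r_full) = 0.3746 / 0.5374 ≈ 0.6971

0.70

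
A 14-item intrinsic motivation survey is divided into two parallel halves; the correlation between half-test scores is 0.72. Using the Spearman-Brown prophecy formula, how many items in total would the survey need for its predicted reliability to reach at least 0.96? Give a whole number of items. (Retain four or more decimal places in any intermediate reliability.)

r_full = 2(0.72)/(1 + 0.72) = 0.8372
n = r_tgt(1 − r_full) / [r_full(1 − r_tgt)] = 0.96 × 0.1628 / (0.8372 × 0.04) ≈ 4.6670
Items = 4.6670 × 14 ≈ 65.34 → 66

66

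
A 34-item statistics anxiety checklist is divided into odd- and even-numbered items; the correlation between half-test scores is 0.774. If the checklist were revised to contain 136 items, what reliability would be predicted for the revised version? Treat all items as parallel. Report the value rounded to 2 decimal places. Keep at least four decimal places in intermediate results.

Full-test reliability from the split-half r: r_full = 2(0.774)/(1 + 0.774) = 0.8726
Then adjust to 136 items: n = 136/34 = 4.0000
r_new = n·r_full / (1 + (n − 1)·r_full) = 3.4904 / 3.6178 ≈ 0.9648

0.96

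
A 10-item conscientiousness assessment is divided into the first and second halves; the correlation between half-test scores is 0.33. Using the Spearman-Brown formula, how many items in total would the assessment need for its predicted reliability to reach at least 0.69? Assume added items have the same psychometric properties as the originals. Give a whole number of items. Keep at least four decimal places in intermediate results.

23

r_full = 2(0.33)/(1 + 0.33) = 0.4962
n = r_tgt(1 − r_full) / [r_full(1 − r_tgt)] = 0.69 × 0.5038 / (0.4962 × 0.31) ≈ 2.2599
Required items = 2.2599 × 10 = 22.60, so 23 items.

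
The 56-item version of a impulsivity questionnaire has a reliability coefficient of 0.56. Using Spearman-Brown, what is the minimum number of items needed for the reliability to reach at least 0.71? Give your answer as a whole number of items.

Rearranging the Spearman-Brown formula for n,
n = r*(1 − r) / [ r (1 − r*) ]
n = 0.71 × (1 − 0.56) / [ 0.56 × (1 − 0.71) ]
  = 0.3124 / 0.1624 = 1.9236
So the test needs 1.9236 × 56 ≈ 107.72 items; rounding up, 108.

108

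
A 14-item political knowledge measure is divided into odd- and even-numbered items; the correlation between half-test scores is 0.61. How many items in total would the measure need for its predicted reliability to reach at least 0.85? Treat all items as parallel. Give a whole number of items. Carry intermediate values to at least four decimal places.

26

r_full = 2(0.61)/(1 + 0.61) = 0.7578
Solve Spearman-Brown for n: n = 0.85(1 − 0.7578) / [0.7578(1 − 0.85)] = 1.8111
Items = 1.8111 × 14 ≈ 25.36 → 26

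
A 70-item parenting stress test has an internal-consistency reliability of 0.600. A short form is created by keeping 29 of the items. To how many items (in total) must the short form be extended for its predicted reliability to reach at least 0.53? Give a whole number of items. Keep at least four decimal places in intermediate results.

53

Short-form reliability: n = 29/70 = 0.4143; r_29 = n·r/(1+(n−1)r) ≈ 0.3833
Then solve for n' with r_old = 0.3833, r_target = 0.53: n' = 0.53(1 − 0.3833)/[0.3833(1 − 0.53)] = 1.8143
Total items = 1.8143 × 29 = 52.61, rounded up to 53.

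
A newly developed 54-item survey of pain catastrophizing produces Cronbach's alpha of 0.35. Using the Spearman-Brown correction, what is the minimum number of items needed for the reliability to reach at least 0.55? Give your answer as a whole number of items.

123

Rearranging the Spearman-Brown formula for n,
n = r*(1 − r) / [ r (1 − r*) ]
n = [0.55 × 0.65] / [0.35 × 0.45]
n = 0.3575 / 0.1575 ≈ 2.2698
Items needed = n × 54 = 2.2698 × 54 ≈ 122.57 → round up to 123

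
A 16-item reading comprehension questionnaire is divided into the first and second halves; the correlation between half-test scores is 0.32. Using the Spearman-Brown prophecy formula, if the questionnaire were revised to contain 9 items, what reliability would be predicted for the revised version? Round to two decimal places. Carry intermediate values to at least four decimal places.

0.35

First correct the split-half correlation to full-test reliability: r_full = 2 × 0.32 / (1 + 0.32) ≈ 0.4848
Length factor from 16 to 9 items: n = 9/16 = 0.5625
r_new = n·r_full / (1 + (n − 1)·r_full) = 0.2727 / 0.7879 ≈ 0.3461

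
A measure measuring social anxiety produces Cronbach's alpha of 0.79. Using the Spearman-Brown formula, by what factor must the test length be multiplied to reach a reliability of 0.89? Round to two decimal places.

2.15

n = 0.89 × (1 − 0.79) / [ 0.79 × (1 − 0.89) ]
n = 0.1869 / 0.0869 ≈ 2.1507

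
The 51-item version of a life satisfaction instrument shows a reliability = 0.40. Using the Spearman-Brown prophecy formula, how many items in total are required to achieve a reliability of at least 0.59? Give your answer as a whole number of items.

111

n = 0.59 × (1 − 0.40) / [ 0.40 × (1 − 0.59) ]
  = 0.3540 / 0.1640 = 2.1585
2.1585 × 51 = 110.08 → 111 items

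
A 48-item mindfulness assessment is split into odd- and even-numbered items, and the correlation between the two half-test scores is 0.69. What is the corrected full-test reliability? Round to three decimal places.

Each half is half the length of the full test, so the full test is n = 2 times a half.
r_full = 2(0.69) / (1 + 0.69)
       = 1.3800 / 1.6900 = 0.8166

0.817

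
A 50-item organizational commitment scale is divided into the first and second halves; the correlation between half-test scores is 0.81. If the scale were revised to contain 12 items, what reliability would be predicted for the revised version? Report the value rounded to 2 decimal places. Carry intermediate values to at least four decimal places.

First correct the split-half correlation to full-test reliability: r_full = 2 × 0.81 / (1 + 0.81) ≈ 0.8950
Length factor from 50 to 12 items: n = 12/50 = 0.2400
r_new = n·r_full / (1 + (n − 1)·r_full) = 0.2148 / 0.3198 ≈ 0.6717

0.67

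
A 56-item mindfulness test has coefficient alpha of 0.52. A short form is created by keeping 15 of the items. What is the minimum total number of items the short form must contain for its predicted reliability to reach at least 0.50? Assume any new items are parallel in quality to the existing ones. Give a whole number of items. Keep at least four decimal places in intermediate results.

52

First, r for the 15-item form: n = 15/56 = 0.2679, so r_15 = 0.2679·0.52/(1 + (0.2679 − 1)·0.52) = 0.2249
Length factor from the short form to reach 0.50: n' = 0.50(1 − 0.2249) / [0.2249(1 − 0.50)] ≈ 3.4464
Items = 3.4464 × 15 ≈ 51.70 → 52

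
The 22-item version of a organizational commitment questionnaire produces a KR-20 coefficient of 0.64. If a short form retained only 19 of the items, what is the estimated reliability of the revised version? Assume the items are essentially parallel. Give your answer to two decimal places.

n = 19/22 = 0.8636
Apply the Spearman-Brown prophecy formula, r' = nr / [1 + (n − 1)r]:
r_new = (0.8636 × 0.64) / (1 + (0.8636 − 1) × 0.64)
r_new = 0.5527 / 0.9127 ≈ 0.6056

0.61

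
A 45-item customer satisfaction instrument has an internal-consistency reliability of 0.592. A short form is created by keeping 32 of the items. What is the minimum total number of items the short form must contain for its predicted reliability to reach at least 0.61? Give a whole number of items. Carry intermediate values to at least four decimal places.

Short-form reliability: n = 32/45 = 0.7111; r_32 = n·r/(1+(n−1)r) ≈ 0.5078
Then solve for n' with r_old = 0.5078, r_target = 0.61: n' = 0.61(1 − 0.5078)/[0.5078(1 − 0.61)] = 1.5161
Total items = 1.5161 × 32 = 48.52, rounded up to 49.

49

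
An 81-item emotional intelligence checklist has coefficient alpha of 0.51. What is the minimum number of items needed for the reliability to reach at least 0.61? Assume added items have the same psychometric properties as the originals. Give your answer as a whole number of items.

n = [0.61 × 0.49] / [0.51 × 0.39]
  = 0.2989 / 0.1989 = 1.5028
Items needed = n × 81 = 1.5028 × 81 ≈ 121.73 → round up to 122

122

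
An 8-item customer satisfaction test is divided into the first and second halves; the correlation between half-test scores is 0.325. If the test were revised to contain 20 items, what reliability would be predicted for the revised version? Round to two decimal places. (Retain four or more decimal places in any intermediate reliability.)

0.71

Spearman-Brown correction (n = 2): r_full = 2·0.325/(1 + 0.325) = 0.4906
Length factor from 8 to 20 items: n = 20/8 = 2.5000
r_new = n·r_full / (1 + (n − 1)·r_full) = 1.2265 / 1.7359 ≈ 0.7065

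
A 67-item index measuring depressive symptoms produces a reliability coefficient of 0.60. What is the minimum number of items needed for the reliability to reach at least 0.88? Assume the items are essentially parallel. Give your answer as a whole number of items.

328

Rearranging the Spearman-Brown formula for n,
n = r_target (1 − r_old) / [ r_old (1 − r_target) ]
n = [0.88 × 0.40] / [0.60 × 0.12]
  = 0.3520 / 0.0720 = 4.8889
So the test needs 4.8889 × 67 ≈ 327.56 items; rounding up, 328.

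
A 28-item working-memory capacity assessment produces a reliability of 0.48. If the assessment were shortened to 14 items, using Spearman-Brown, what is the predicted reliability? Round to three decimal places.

The new length is 14/28 = 0.5 times the old.
Spearman-Brown: r_new = n·r / (1 + (n − 1)·r)
r_new = 0.5·0.48 / [1 + (0.5 − 1)·0.48]
r_new = 0.2400 / 0.7600 ≈ 0.3158

0.316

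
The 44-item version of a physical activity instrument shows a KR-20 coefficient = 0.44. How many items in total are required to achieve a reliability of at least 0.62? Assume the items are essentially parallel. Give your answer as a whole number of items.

92

Spearman-Brown solved for the length factor n:
n = r_target (1 − r_old) / [ r_old (1 − r_target) ]
n = [0.62 × 0.56] / [0.44 × 0.38]
  = 0.3472 / 0.1672 = 2.0766
So the test needs 2.0766 × 44 ≈ 91.37 items; rounding up, 92.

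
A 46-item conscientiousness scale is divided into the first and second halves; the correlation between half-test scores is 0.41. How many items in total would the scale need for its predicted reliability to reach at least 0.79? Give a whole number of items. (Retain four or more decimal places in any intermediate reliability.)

125

Corrected full-test reliability: r_full = 2 × 0.41 / (1 + 0.41) ≈ 0.5816
Solve Spearman-Brown for n: n = 0.79(1 − 0.5816) / [0.5816(1 − 0.79)] = 2.7063
Items = 2.7063 × 46 ≈ 124.49 → 125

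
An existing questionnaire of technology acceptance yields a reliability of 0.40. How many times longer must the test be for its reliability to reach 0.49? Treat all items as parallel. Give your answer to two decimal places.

Spearman-Brown solved for the length factor n:
n = r_target (1 − r_old) / [ r_old (1 − r_target) ]
n = 0.49 × (1 − 0.40) / [ 0.40 × (1 − 0.49) ]
  = 0.2940 / 0.2040 = 1.4412

1.44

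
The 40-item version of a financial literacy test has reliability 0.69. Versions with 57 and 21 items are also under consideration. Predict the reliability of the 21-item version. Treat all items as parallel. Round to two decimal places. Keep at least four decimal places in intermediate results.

0.54

Only the ratio of lengths matters: n = 21/40 = 0.5250
r_{21} = n·r / (1 + (n − 1)·r) = 0.3622 / 0.6723 ≈ 0.5387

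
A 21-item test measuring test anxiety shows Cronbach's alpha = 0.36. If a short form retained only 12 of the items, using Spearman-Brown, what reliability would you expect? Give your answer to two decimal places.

n = 12/21 = 0.5714
Spearman-Brown: r_new = n·r / (1 + (n − 1)·r)
r_new = (0.5714 × 0.36) / (1 + (0.5714 − 1) × 0.36)
     = 0.2057 / 0.8457 = 0.2432

0.24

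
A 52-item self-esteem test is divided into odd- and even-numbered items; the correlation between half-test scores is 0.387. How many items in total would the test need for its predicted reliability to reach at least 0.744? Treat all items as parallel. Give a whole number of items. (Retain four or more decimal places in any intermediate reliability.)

r_full = 2(0.387)/(1 + 0.387) = 0.5580
Solve Spearman-Brown for n: n = 0.744(1 − 0.5580) / [0.5580(1 − 0.744)] = 2.3021
Items = 2.3021 × 52 ≈ 119.71 → 120

120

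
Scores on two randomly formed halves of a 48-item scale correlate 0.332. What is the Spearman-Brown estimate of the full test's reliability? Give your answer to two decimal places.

The full test is twice the length of either half (n = 2).
r_full = 2r_hh / (1 + r_hh) = 2 × 0.332 / (1 + 0.332)
r_full = 0.6640 / 1.3320 ≈ 0.4985

0.50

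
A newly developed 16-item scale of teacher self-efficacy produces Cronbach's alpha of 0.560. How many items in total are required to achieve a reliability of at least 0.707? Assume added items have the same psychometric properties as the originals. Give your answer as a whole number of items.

n = 0.707 × (1 − 0.560) / [ 0.560 × (1 − 0.707) ]
  = 0.311080 / 0.164080 = 1.8959
So the test needs 1.8959 × 16 ≈ 30.33 items; rounding up, 31.

31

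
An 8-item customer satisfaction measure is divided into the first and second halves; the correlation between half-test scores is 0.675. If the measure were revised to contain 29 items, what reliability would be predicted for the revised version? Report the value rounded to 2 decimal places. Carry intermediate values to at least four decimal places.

Full-test reliability from the split-half r: r_full = 2(0.675)/(1 + 0.675) = 0.8060
Length factor from 8 to 29 items: n = 29/8 = 3.6250
r_new = n·r_full / (1 + (n − 1)·r_full) = 2.9218 / 3.1158 ≈ 0.9377

0.94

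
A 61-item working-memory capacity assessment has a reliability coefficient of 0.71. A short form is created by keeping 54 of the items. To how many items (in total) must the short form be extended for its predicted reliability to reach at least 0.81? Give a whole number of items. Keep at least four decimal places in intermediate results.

First, r for the 54-item form: n = 54/61 = 0.8852, so r_54 = 0.8852·0.71/(1 + (0.8852 − 1)·0.71) = 0.6843
Length factor from the short form to reach 0.81: n' = 0.81(1 − 0.6843) / [0.6843(1 − 0.81)] ≈ 1.9668
Items = 1.9668 × 54 ≈ 106.21 → 107

107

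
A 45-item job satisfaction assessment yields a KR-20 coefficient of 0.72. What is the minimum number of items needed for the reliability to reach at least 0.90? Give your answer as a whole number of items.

Rearranging the Spearman-Brown formula for n,
n = r_target (1 − r_old) / [ r_old (1 − r_target) ]
n = 0.90 × (1 − 0.72) / [ 0.72 × (1 − 0.90) ]
n = 0.2520 / 0.0720 ≈ 3.5000
3.5000 × 45 = 157.50 → 158 items

158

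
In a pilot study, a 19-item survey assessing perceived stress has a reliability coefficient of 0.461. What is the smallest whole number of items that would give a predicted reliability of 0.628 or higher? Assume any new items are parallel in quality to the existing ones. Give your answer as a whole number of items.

38

Spearman-Brown solved for the length factor n:
n = r*(1 − r) / [ r (1 − r*) ]
n = 0.628 × (1 − 0.461) / [ 0.461 × (1 − 0.628) ]
  = 0.338492 / 0.171492 = 1.9738
1.9738 × 19 = 37.50 → 38 items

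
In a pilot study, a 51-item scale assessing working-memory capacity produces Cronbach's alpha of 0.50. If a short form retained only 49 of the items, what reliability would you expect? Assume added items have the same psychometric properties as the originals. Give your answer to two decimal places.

0.49

The new length is 49/51 = 0.9608 times the old.
r_new = (0.9608 × 0.50) / (1 + (0.9608 − 1) × 0.50)
r_new = 0.4804 / 0.9804 ≈ 0.4900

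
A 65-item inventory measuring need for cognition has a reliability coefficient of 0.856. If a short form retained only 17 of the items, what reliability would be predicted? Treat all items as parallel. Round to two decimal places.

Length ratio n = 17/65 = 0.2615
Apply the Spearman-Brown prophecy formula, r' = nr / [1 + (n − 1)r]:
r_new = (0.2615 × 0.856) / (1 + (0.2615 − 1) × 0.856)
r_new = 0.2238 / 0.3678 ≈ 0.6085

0.61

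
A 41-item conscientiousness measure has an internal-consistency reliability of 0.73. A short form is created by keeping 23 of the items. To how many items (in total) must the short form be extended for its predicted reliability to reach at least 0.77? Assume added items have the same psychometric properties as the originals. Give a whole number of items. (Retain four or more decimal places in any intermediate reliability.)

Short-form reliability: n = 23/41 = 0.5610; r_23 = n·r/(1+(n−1)r) ≈ 0.6027
Length factor from the short form to reach 0.77: n' = 0.77(1 − 0.6027) / [0.6027(1 − 0.77)] ≈ 2.2069
Total items = 2.2069 × 23 = 50.76, rounded up to 51.

51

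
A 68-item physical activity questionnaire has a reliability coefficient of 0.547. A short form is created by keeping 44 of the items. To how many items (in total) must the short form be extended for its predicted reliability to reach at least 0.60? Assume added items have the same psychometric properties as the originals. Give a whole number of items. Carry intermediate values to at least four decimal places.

85

First, r for the 44-item form: n = 44/68 = 0.6471, so r_44 = 0.6471·0.547/(1 + (0.6471 − 1)·0.547) = 0.4386
Length factor from the short form to reach 0.60: n' = 0.60(1 − 0.4386) / [0.4386(1 − 0.60)] ≈ 1.9200
Total items = 1.9200 × 44 = 84.48, rounded up to 85.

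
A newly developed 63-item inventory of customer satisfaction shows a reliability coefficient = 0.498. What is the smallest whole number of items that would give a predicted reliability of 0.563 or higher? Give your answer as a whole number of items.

Rearranging the Spearman-Brown formula for n,
n = r_target (1 − r_old) / [ r_old (1 − r_target) ]
n = 0.563 × (1 − 0.498) / [ 0.498 × (1 − 0.563) ]
  = 0.282626 / 0.217626 = 1.2987
So the test needs 1.2987 × 63 ≈ 81.82 items; rounding up, 82.

82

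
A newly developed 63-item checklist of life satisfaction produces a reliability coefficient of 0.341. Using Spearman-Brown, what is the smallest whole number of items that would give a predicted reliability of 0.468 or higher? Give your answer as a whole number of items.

108

Spearman-Brown solved for the length factor n:
n = r*(1 − r) / [ r (1 − r*) ]
n = [0.468 × 0.659] / [0.341 × 0.532]
n = 0.308412 / 0.181412 ≈ 1.7001
1.7001 × 63 = 107.11 → 108 items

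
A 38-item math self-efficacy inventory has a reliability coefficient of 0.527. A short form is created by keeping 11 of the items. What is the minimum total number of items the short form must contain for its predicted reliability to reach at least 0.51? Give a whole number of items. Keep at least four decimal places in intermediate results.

Short-form reliability: n = 11/38 = 0.2895; r_11 = n·r/(1+(n−1)r) ≈ 0.2439
Then solve for n' with r_old = 0.2439, r_target = 0.51: n' = 0.51(1 − 0.2439)/[0.2439(1 − 0.51)] = 3.2266
Items = 3.2266 × 11 ≈ 35.49 → 36

36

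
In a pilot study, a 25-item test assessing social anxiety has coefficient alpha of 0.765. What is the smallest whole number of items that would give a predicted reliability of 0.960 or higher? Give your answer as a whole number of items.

185

Invert Spearman-Brown to solve for n:
n = r_target (1 − r_old) / [ r_old (1 − r_target) ]
n = 0.960 × (1 − 0.765) / [ 0.765 × (1 − 0.960) ]
n = 0.225600 / 0.030600 ≈ 7.3725
Items needed = n × 25 = 7.3725 × 25 ≈ 184.31 → round up to 185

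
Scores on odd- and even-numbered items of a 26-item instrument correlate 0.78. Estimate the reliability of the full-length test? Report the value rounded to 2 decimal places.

r_full = 2(0.78) / (1 + 0.78)
r_full = 1.5600 / 1.7800 ≈ 0.8764

0.88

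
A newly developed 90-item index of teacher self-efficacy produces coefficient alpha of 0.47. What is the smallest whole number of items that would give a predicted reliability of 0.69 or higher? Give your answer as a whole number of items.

226

n = 0.69 × (1 − 0.47) / [ 0.47 × (1 − 0.69) ]
  = 0.3657 / 0.1457 = 2.5100
So the test needs 2.5100 × 90 ≈ 225.90 items; rounding up, 226.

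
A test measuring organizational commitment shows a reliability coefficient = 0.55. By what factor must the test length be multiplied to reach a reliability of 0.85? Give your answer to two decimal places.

4.64

Invert Spearman-Brown to solve for n:
n = r_target (1 − r_old) / [ r_old (1 − r_target) ]
n = [0.85 × 0.45] / [0.55 × 0.15]
n = 0.3825 / 0.0825 ≈ 4.6364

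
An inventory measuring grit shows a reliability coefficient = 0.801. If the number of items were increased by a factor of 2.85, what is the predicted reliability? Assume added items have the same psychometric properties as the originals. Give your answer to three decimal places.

0.920

Spearman-Brown: r_new = n·r / (1 + (n − 1)·r)
r_new = (2.85 × 0.801) / (1 + (2.85 − 1) × 0.801)
     = 2.2829 / 2.4819 = 0.9198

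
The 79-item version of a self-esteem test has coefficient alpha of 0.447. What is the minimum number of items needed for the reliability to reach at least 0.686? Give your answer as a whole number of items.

Spearman-Brown solved for the length factor n:
n = r*(1 − r) / [ r (1 − r*) ]
n = 0.686(1 − 0.447) / [0.447(1 − 0.686)]
n = 0.379358 / 0.140358 ≈ 2.7028
Items needed = n × 79 = 2.7028 × 79 ≈ 213.52 → round up to 214

214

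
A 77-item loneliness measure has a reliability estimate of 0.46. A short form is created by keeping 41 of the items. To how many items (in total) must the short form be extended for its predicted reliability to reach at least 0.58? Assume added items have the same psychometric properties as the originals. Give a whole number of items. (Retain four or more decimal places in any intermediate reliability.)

125

First, r for the 41-item form: n = 41/77 = 0.5325, so r_41 = 0.5325·0.46/(1 + (0.5325 − 1)·0.46) = 0.3121
Length factor from the short form to reach 0.58: n' = 0.58(1 − 0.3121) / [0.3121(1 − 0.58)] ≈ 3.0438
Items = 3.0438 × 41 ≈ 124.80 → 125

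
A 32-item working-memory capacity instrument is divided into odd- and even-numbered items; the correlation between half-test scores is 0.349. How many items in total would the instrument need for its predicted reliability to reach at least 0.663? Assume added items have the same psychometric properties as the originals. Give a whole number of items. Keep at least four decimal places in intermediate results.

59

r_full = 2(0.349)/(1 + 0.349) = 0.5174
Solve Spearman-Brown for n: n = 0.663(1 − 0.5174) / [0.5174(1 − 0.663)] = 1.8350
Required items = 1.8350 × 32 = 58.72, so 59 items.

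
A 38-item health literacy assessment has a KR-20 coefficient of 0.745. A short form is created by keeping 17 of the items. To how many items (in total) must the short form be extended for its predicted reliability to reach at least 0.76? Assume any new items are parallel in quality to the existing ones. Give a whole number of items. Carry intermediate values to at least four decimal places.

42

First, r for the 17-item form: n = 17/38 = 0.4474, so r_17 = 0.4474·0.745/(1 + (0.4474 − 1)·0.745) = 0.5666
Then solve for n' with r_old = 0.5666, r_target = 0.76: n' = 0.76(1 − 0.5666)/[0.5666(1 − 0.76)] = 2.4222
Total items = 2.4222 × 17 = 41.18, rounded up to 42.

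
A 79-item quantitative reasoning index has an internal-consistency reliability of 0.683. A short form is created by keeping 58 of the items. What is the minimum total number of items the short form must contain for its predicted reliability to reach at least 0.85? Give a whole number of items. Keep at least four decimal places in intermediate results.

208

First, r for the 58-item form: n = 58/79 = 0.7342, so r_58 = 0.7342·0.683/(1 + (0.7342 − 1)·0.683) = 0.6127
Then solve for n' with r_old = 0.6127, r_target = 0.85: n' = 0.85(1 − 0.6127)/[0.6127(1 − 0.85)] = 3.5820
Total items = 3.5820 × 58 = 207.76, rounded up to 208.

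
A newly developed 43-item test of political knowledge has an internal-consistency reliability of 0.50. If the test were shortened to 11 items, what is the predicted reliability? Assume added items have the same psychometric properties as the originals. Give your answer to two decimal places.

Length ratio n = 11/43 = 0.2558
r_new = (0.2558 × 0.50) / (1 + (0.2558 − 1) × 0.50)
r_new = 0.1279 / 0.6279 ≈ 0.2037

0.20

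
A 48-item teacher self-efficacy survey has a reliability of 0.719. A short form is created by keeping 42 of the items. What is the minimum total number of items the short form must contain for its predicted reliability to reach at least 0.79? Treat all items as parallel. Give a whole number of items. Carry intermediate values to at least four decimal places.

First, r for the 42-item form: n = 42/48 = 0.8750, so r_42 = 0.8750·0.719/(1 + (0.8750 − 1)·0.719) = 0.6913
Then solve for n' with r_old = 0.6913, r_target = 0.79: n' = 0.79(1 − 0.6913)/[0.6913(1 − 0.79)] = 1.6799
Total items = 1.6799 × 42 = 70.56, rounded up to 71.

71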